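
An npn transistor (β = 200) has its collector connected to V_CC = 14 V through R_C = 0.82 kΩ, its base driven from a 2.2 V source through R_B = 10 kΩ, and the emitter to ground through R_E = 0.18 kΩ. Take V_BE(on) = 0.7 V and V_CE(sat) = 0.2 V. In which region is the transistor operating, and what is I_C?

active; I_C ≈ 6.5 mA

Assume active. Base-emitter loop: I_B = (V_BB − V_BE)/(R_B + (β+1)R_E) = (2.2 − 0.7)/(10 + 201×0.18) = 0.0325 mA.
I_C = β·I_B = 200×0.0325 = 6.5 mA.
V_CE = V_CC − I_C·R_C − I_E·R_E = 14 − 6.5×0.82 − 6.53×0.18 = 7.5 V > V_CE(sat), so the active-region assumption holds.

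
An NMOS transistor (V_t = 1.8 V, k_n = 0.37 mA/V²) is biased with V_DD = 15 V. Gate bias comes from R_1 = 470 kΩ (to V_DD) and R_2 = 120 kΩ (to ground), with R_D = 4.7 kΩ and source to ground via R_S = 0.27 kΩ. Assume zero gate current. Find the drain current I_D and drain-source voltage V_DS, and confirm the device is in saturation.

I_D ≈ 0.26 mA, V_DS ≈ 14 V

V_G = V_DD·R_2/(R_1+R_2) = 15×120/590 = 3.05 V.
Assume saturation: I_D = (k_n/2)(V_GS − V_t)² with V_GS = V_G − I_D·R_S = 3.05 − 0.27·I_D.
Substituting gives 0.0135·I_D² − 1.12·I_D + 0.289 = 0, with roots I_D = 0.258 or 83.2 mA.
The root I_D = 83.2 mA gives V_GS = -19.4 V ≤ V_t, so take I_D = 0.258 mA.
Then V_GS = 2.98 V and V_DS = V_DD − I_D(R_D+R_S) = 15 − 0.258×4.97 = 13.7 V.
Saturation requires V_DS ≥ V_GS − V_t = 1.18 V; 13.7 ≥ 1.18 ✓.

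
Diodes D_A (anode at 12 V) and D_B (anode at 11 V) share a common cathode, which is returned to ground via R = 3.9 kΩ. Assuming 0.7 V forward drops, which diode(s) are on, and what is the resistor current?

Assume both conduct. Then node N would need to be at both 12−0.7 = 11.3 V and 11−0.7 = 10.3 V, which is impossible.
Assume only D_A conducts: V_N = 12 − 0.7 = 11.3 V, so I_R = 11.3/3.9 = 2.9 mA.
Check D_B: its anode-to-cathode voltage is 11 − 11.3 = -0.3 V < 0.7 V, so it is off. The assumption is consistent.

Only D_A conducts; I_R ≈ 2.9 mA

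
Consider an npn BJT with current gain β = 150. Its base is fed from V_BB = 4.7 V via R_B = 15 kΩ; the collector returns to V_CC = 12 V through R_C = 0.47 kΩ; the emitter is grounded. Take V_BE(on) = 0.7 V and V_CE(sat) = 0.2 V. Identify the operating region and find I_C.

saturation; I_C ≈ 25 mA

Assume active: I_B = (4.7 − 0.7)/15 = 0.267 mA, giving I_C = β·I_B = 40 mA.
But then V_CE = 12 − 40×0.47 = -6.8 V < V_CE(sat) = 0.2 V — impossible in the active region.
So the transistor is saturated. With V_CE = 0.2 V, I_C = (V_CC − 0.2)/R_C = 11.8/0.47 = 25.1 mA.
Check: β·I_B = 40 mA > I_C = 25.1 mA, confirming saturation.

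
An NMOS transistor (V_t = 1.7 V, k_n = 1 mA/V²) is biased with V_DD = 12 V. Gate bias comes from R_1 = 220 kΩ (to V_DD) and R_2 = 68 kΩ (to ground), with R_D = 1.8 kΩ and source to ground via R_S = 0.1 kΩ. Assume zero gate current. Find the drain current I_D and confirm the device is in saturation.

V_G = V_DD·R_2/(R_1+R_2) = 12×68/288 = 2.83 V.
Assume saturation: I_D = (k_n/2)(V_GS − V_t)² with V_GS = V_G − I_D·R_S = 2.83 − 0.1·I_D.
Substituting gives 0.005·I_D² − 1.11·I_D + 0.642 = 0, with roots I_D = 0.578 or 222 mA.
The root I_D = 222 mA gives V_GS = -19.4 V ≤ V_t, so take I_D = 0.578 mA.
Then V_GS = 2.78 V and V_DS = V_DD − I_D(R_D+R_S) = 12 − 0.578×1.9 = 10.9 V.
Saturation requires V_DS ≥ V_GS − V_t = 1.08 V; 10.9 ≥ 1.08 ✓.

I_D ≈ 0.58 mA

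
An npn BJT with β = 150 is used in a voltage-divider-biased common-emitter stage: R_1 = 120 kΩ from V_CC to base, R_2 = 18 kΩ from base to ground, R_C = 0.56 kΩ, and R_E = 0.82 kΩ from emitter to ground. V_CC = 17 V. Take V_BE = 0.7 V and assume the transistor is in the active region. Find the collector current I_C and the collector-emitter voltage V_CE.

Thevenize the base divider: V_Th = V_CC·R_2/(R_1+R_2) = 17×18/138 = 2.22 V, R_Th = R_1‖R_2 = 15.7 kΩ.
Base-emitter loop: V_Th = I_B·R_Th + V_BE + (β+1)I_B·R_E, so I_B = (2.22 − 0.7) / (15.7 + 151×0.82) = 0.0109 mA.
I_C = β·I_B = 150×0.0109 = 1.63 mA, and I_E = (β+1)I_B = 1.64 mA.
V_CE = V_CC − I_C·R_C − I_E·R_E = 17 − 1.63×0.56 − 1.64×0.82 = 14.7 V.
V_CE = 14.7 V > 0.2 V confirms active-region operation.

I_C ≈ 1.6 mA, V_CE ≈ 15 V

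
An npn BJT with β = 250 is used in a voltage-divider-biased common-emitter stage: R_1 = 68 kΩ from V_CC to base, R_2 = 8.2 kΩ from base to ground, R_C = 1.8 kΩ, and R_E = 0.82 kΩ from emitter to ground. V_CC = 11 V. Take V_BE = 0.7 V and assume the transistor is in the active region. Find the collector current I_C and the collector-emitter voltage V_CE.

Thevenize the base divider: V_Th = V_CC·R_2/(R_1+R_2) = 11×8.2/76.2 = 1.18 V, R_Th = R_1‖R_2 = 7.32 kΩ.
Base-emitter loop: V_Th = I_B·R_Th + V_BE + (β+1)I_B·R_E, so I_B = (1.18 − 0.7) / (7.32 + 251×0.82) = 0.00227 mA.
I_C = β·I_B = 250×0.00227 = 0.567 mA, and I_E = (β+1)I_B = 0.57 mA.
V_CE = V_CC − I_C·R_C − I_E·R_E = 11 − 0.567×1.8 − 0.57×0.82 = 9.51 V.
V_CE = 9.51 V > 0.2 V confirms active-region operation.

I_C ≈ 0.57 mA, V_CE ≈ 9.5 V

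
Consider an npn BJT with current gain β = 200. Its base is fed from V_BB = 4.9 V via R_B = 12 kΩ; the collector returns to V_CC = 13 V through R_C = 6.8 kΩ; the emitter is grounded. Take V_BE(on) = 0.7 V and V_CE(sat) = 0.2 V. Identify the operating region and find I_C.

saturation; I_C ≈ 1.9 mA

Assume active: I_B = (4.9 − 0.7)/12 = 0.35 mA, giving I_C = β·I_B = 70 mA.
But then V_CE = 13 − 70×6.8 = -463 V < V_CE(sat) = 0.2 V — impossible in the active region.
So the transistor is saturated. With V_CE = 0.2 V, I_C = (V_CC − 0.2)/R_C = 12.8/6.8 = 1.88 mA.
Check: β·I_B = 70 mA > I_C = 1.88 mA, confirming saturation.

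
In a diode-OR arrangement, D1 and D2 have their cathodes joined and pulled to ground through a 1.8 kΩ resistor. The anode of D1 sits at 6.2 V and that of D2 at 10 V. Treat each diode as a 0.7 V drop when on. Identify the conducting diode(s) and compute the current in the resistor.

Only D2 conducts; I_R ≈ 5.2 mA

Assume both conduct. Then node N would need to be at both 6.2−0.7 = 5.5 V and 10−0.7 = 9.3 V, which is impossible.
Assume only D2 conducts: V_N = 10 − 0.7 = 9.3 V, so I_R = 9.3/1.8 = 5.17 mA.
Check D1: its anode-to-cathode voltage is 6.2 − 9.3 = -3.1 V < 0.7 V, so it is off. The assumption is consistent.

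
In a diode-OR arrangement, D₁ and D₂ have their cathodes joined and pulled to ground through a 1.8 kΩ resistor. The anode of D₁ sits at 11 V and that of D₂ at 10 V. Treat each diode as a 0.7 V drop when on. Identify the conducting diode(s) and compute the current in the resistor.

Assume both conduct. Then node N would need to be at both 11−0.7 = 10.3 V and 10−0.7 = 9.3 V, which is impossible.
Assume only D₁ conducts: V_N = 11 − 0.7 = 10.3 V, so I_R = 10.3/1.8 = 5.72 mA.
Check D₂: its anode-to-cathode voltage is 10 − 10.3 = -0.3 V < 0.7 V, so it is off. The assumption is consistent.

Only D₁ conducts; I_R ≈ 5.7 mA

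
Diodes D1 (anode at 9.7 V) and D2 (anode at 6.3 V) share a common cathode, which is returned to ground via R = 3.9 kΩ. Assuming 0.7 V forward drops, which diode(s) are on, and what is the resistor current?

Only D1 conducts; I_R ≈ 2.3 mA

Assume both conduct. Then node N would need to be at both 9.7−0.7 = 9 V and 6.3−0.7 = 5.6 V, which is impossible.
Assume only D1 conducts: V_N = 9.7 − 0.7 = 9 V, so I_R = 9/3.9 = 2.31 mA.
Check D2: its anode-to-cathode voltage is 6.3 − 9 = -2.7 V < 0.7 V, so it is off. The assumption is consistent.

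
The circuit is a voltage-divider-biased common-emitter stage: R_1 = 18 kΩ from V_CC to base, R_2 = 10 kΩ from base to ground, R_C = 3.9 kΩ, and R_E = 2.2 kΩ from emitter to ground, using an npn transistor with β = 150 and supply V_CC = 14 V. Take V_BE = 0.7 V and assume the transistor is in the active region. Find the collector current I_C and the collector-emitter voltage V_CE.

Thevenize the base divider: V_Th = V_CC·R_2/(R_1+R_2) = 14×10/28 = 5 V, R_Th = R_1‖R_2 = 6.43 kΩ.
Base-emitter loop: V_Th = I_B·R_Th + V_BE + (β+1)I_B·R_E, so I_B = (5 − 0.7) / (6.43 + 151×2.2) = 0.0127 mA.
I_C = β·I_B = 150×0.0127 = 1.9 mA, and I_E = (β+1)I_B = 1.92 mA.
V_CE = V_CC − I_C·R_C − I_E·R_E = 14 − 1.9×3.9 − 1.92×2.2 = 2.35 V.
V_CE = 2.35 V > 0.2 V confirms active-region operation.

I_C ≈ 1.9 mA, V_CE ≈ 2.4 V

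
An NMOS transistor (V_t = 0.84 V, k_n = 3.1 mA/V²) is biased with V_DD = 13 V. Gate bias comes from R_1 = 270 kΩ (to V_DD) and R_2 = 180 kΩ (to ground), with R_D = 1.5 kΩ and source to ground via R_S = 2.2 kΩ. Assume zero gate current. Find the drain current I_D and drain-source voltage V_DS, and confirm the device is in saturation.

V_G = V_DD·R_2/(R_1+R_2) = 13×180/450 = 5.2 V.
Assume saturation: I_D = (k_n/2)(V_GS − V_t)² with V_GS = V_G − I_D·R_S = 5.2 − 2.2·I_D.
Substituting gives 7.5·I_D² − 30.7·I_D + 29.5 = 0, with roots I_D = 1.53 or 2.57 mA.
The root I_D = 2.57 mA gives V_GS = -0.447 V ≤ V_t, so take I_D = 1.53 mA.
Then V_GS = 1.83 V and V_DS = V_DD − I_D(R_D+R_S) = 13 − 1.53×3.7 = 7.34 V.
Saturation requires V_DS ≥ V_GS − V_t = 0.994 V; 7.34 ≥ 0.994 ✓.

I_D ≈ 1.5 mA, V_DS ≈ 7.3 V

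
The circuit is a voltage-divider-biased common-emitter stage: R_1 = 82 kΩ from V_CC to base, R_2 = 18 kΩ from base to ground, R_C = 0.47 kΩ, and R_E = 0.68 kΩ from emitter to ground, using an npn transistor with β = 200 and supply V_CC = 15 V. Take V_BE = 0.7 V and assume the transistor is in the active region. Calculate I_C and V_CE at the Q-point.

I_C ≈ 2.6 mA, V_CE ≈ 12 V

Thevenize the base divider: V_Th = V_CC·R_2/(R_1+R_2) = 15×18/100 = 2.7 V, R_Th = R_1‖R_2 = 14.8 kΩ.
Base-emitter loop: V_Th = I_B·R_Th + V_BE + (β+1)I_B·R_E, so I_B = (2.7 − 0.7) / (14.8 + 201×0.68) = 0.0132 mA.
I_C = β·I_B = 200×0.0132 = 2.64 mA, and I_E = (β+1)I_B = 2.65 mA.
V_CE = V_CC − I_C·R_C − I_E·R_E = 15 − 2.64×0.47 − 2.65×0.68 = 12 V.
V_CE = 12 V > 0.2 V confirms active-region operation.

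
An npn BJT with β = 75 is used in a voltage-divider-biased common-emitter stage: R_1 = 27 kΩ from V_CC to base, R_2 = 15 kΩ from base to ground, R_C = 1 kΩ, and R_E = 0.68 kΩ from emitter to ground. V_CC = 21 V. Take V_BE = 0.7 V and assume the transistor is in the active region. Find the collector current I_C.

Thevenize the base divider: V_Th = V_CC·R_2/(R_1+R_2) = 21×15/42 = 7.5 V, R_Th = R_1‖R_2 = 9.64 kΩ.
Base-emitter loop: V_Th = I_B·R_Th + V_BE + (β+1)I_B·R_E, so I_B = (7.5 − 0.7) / (9.64 + 76×0.68) = 0.111 mA.
I_C = β·I_B = 75×0.111 = 8.32 mA, and I_E = (β+1)I_B = 8.43 mA.
V_CE = V_CC − I_C·R_C − I_E·R_E = 21 − 8.32×1 − 8.43×0.68 = 6.95 V.
V_CE = 6.95 V > 0.2 V confirms active-region operation.

I_C ≈ 8.3 mA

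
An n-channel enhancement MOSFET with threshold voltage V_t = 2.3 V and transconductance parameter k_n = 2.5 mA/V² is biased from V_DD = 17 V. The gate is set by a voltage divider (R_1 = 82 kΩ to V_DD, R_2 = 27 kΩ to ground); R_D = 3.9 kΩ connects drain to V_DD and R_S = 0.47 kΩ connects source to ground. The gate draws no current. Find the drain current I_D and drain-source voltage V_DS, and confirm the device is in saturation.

I_D ≈ 1.6 mA, V_DS ≈ 9.9 V

V_G = V_DD·R_2/(R_1+R_2) = 17×27/109 = 4.21 V.
Assume saturation: I_D = (k_n/2)(V_GS − V_t)² with V_GS = V_G − I_D·R_S = 4.21 − 0.47·I_D.
Substituting gives 0.276·I_D² − 3.25·I_D + 4.56 = 0, with roots I_D = 1.63 or 10.1 mA.
The root I_D = 10.1 mA gives V_GS = -0.545 V ≤ V_t, so take I_D = 1.63 mA.
Then V_GS = 3.44 V and V_DS = V_DD − I_D(R_D+R_S) = 17 − 1.63×4.37 = 9.86 V.
Saturation requires V_DS ≥ V_GS − V_t = 1.14 V; 9.86 ≥ 1.14 ✓.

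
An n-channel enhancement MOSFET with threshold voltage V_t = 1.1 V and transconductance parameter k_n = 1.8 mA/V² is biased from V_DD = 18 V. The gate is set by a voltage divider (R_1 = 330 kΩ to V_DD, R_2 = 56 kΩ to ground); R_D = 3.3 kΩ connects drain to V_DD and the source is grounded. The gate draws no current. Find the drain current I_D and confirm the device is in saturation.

I_D ≈ 2.1 mA

V_G = V_DD·R_2/(R_1+R_2) = 18×56/386 = 2.61 V. With the source grounded, V_GS = V_G = 2.61 V.
Assume saturation: I_D = (k_n/2)(V_GS − V_t)² = (1.8/2)×(2.61 − 1.1)² = 0.9×1.51² = 2.06 mA.
V_DS = V_DD − I_D·R_D = 18 − 2.06×3.3 = 11.2 V.
Saturation requires V_DS ≥ V_GS − V_t = 1.51 V; 11.2 ≥ 1.51 ✓.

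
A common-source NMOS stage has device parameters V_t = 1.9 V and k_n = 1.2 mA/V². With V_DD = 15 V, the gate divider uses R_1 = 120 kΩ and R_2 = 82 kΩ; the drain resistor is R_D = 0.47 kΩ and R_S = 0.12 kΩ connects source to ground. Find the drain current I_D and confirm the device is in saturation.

I_D ≈ 6.8 mA

V_G = V_DD·R_2/(R_1+R_2) = 15×82/202 = 6.09 V.
Assume saturation: I_D = (k_n/2)(V_GS − V_t)² with V_GS = V_G − I_D·R_S = 6.09 − 0.12·I_D.
Substituting gives 0.00864·I_D² − 1.6·I_D + 10.5 = 0, with roots I_D = 6.82 or 179 mA.
The root I_D = 179 mA gives V_GS = -15.4 V ≤ V_t, so take I_D = 6.82 mA.
Then V_GS = 5.27 V and V_DS = V_DD − I_D(R_D+R_S) = 15 − 6.82×0.59 = 11 V.
Saturation requires V_DS ≥ V_GS − V_t = 3.37 V; 11 ≥ 3.37 ✓.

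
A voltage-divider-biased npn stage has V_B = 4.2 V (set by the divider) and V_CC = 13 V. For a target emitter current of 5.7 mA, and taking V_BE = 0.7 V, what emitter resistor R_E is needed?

R_E ≈ 0.61 kΩ

V_E = V_B − V_BE = 4.2 − 0.7 = 3.5 V.
R_E = V_E / I_E = 3.5 / 5.7 = 0.614 kΩ.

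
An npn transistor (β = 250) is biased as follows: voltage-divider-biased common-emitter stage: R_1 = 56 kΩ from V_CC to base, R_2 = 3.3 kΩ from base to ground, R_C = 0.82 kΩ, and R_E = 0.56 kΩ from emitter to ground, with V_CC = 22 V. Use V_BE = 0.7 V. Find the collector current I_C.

Thevenize the base divider: V_Th = V_CC·R_2/(R_1+R_2) = 22×3.3/59.3 = 1.22 V, R_Th = R_1‖R_2 = 3.12 kΩ.
Base-emitter loop: V_Th = I_B·R_Th + V_BE + (β+1)I_B·R_E, so I_B = (1.22 − 0.7) / (3.12 + 251×0.56) = 0.00365 mA.
I_C = β·I_B = 250×0.00365 = 0.912 mA, and I_E = (β+1)I_B = 0.916 mA.
V_CE = V_CC − I_C·R_C − I_E·R_E = 22 − 0.912×0.82 − 0.916×0.56 = 20.7 V.
V_CE = 20.7 V > 0.2 V confirms active-region operation.

I_C ≈ 0.91 mA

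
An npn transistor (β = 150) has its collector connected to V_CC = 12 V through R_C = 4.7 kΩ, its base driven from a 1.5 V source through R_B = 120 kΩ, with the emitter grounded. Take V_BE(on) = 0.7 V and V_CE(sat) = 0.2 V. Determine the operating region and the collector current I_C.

active; I_C ≈ 1 mA

Assume active. Base-emitter loop: I_B = (V_BB − V_BE)/R_B = (1.5 − 0.7)/120 = 0.00667 mA.
I_C = β·I_B = 150×0.00667 = 1 mA.
V_CE = V_CC − I_C·R_C = 12 − 1×4.7 = 7.3 V > V_CE(sat), so the active-region assumption holds.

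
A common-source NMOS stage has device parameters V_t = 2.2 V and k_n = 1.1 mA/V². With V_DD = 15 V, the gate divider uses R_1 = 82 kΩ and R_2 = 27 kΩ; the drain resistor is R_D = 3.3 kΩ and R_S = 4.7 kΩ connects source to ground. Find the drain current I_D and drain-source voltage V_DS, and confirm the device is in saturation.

V_G = V_DD·R_2/(R_1+R_2) = 15×27/109 = 3.72 V.
Assume saturation: I_D = (k_n/2)(V_GS − V_t)² with V_GS = V_G − I_D·R_S = 3.72 − 4.7·I_D.
Substituting gives 12.1·I_D² − 8.84·I_D + 1.26 = 0, with roots I_D = 0.196 or 0.532 mA.
The root I_D = 0.532 mA gives V_GS = 1.22 V ≤ V_t, so take I_D = 0.196 mA.
Then V_GS = 2.8 V and V_DS = V_DD − I_D(R_D+R_S) = 15 − 0.196×8 = 13.4 V.
Saturation requires V_DS ≥ V_GS − V_t = 0.596 V; 13.4 ≥ 0.596 ✓.

I_D ≈ 0.2 mA, V_DS ≈ 13 V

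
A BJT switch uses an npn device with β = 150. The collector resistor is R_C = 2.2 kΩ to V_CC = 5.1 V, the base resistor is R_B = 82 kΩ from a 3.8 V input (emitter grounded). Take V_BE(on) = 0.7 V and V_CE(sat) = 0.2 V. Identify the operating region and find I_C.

saturation; I_C ≈ 2.2 mA

Assume active: I_B = (3.8 − 0.7)/82 = 0.0378 mA, giving I_C = β·I_B = 5.67 mA.
But then V_CE = 5.1 − 5.67×2.2 = -7.38 V < V_CE(sat) = 0.2 V — impossible in the active region.
So the transistor is saturated. With V_CE = 0.2 V, I_C = (V_CC − 0.2)/R_C = 4.9/2.2 = 2.23 mA.
Check: β·I_B = 5.67 mA > I_C = 2.23 mA, confirming saturation.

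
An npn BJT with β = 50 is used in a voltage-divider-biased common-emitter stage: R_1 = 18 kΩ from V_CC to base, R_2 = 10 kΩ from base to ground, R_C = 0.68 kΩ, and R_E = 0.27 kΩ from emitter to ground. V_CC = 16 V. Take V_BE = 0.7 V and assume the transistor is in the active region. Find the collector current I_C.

Thevenize the base divider: V_Th = V_CC·R_2/(R_1+R_2) = 16×10/28 = 5.71 V, R_Th = R_1‖R_2 = 6.43 kΩ.
Base-emitter loop: V_Th = I_B·R_Th + V_BE + (β+1)I_B·R_E, so I_B = (5.71 − 0.7) / (6.43 + 51×0.27) = 0.248 mA.
I_C = β·I_B = 50×0.248 = 12.4 mA, and I_E = (β+1)I_B = 12.7 mA.
V_CE = V_CC − I_C·R_C − I_E·R_E = 16 − 12.4×0.68 − 12.7×0.27 = 4.14 V.
V_CE = 4.14 V > 0.2 V confirms active-region operation.

I_C ≈ 12 mA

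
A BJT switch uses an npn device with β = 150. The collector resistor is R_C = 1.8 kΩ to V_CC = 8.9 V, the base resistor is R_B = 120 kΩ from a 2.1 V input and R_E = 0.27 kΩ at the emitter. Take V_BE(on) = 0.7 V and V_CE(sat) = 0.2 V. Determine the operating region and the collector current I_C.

active; I_C ≈ 1.3 mA

Assume active. Base-emitter loop: I_B = (V_BB − V_BE)/(R_B + (β+1)R_E) = (2.1 − 0.7)/(120 + 151×0.27) = 0.00871 mA.
I_C = β·I_B = 150×0.00871 = 1.31 mA.
V_CE = V_CC − I_C·R_C − I_E·R_E = 8.9 − 1.31×1.8 − 1.31×0.27 = 6.19 V > V_CE(sat), so the active-region assumption holds.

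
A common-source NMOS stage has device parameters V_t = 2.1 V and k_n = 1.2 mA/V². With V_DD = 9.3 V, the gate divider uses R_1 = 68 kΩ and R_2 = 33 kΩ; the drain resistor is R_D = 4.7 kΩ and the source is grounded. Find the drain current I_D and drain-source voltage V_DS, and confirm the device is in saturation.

I_D ≈ 0.53 mA, V_DS ≈ 6.8 V

V_G = V_DD·R_2/(R_1+R_2) = 9.3×33/101 = 3.04 V. With the source grounded, V_GS = V_G = 3.04 V.
Assume saturation: I_D = (k_n/2)(V_GS − V_t)² = (1.2/2)×(3.04 − 2.1)² = 0.6×0.939² = 0.529 mA.
V_DS = V_DD − I_D·R_D = 9.3 − 0.529×4.7 = 6.82 V.
Saturation requires V_DS ≥ V_GS − V_t = 0.939 V; 6.82 ≥ 0.939 ✓.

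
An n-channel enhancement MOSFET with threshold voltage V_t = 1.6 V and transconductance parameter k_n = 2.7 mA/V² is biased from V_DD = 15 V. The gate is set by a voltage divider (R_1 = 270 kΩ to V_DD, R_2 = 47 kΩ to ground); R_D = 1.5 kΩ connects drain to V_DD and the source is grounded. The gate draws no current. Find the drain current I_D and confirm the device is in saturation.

I_D ≈ 0.53 mA

V_G = V_DD·R_2/(R_1+R_2) = 15×47/317 = 2.22 V. With the source grounded, V_GS = V_G = 2.22 V.
Assume saturation: I_D = (k_n/2)(V_GS − V_t)² = (2.7/2)×(2.22 − 1.6)² = 1.35×0.624² = 0.526 mA.
V_DS = V_DD − I_D·R_D = 15 − 0.526×1.5 = 14.2 V.
Saturation requires V_DS ≥ V_GS − V_t = 0.624 V; 14.2 ≥ 0.624 ✓.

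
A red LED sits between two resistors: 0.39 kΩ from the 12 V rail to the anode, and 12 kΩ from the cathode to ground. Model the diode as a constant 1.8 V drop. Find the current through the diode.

I ≈ 0.82 mA

The two resistors are in series with the diode, so KVL gives 12 = I·0.39 + 1.8 + I·12.
I = (12 − 1.8) / (0.39 + 12) kΩ = 10.2 / 12.4 = 0.823 mA.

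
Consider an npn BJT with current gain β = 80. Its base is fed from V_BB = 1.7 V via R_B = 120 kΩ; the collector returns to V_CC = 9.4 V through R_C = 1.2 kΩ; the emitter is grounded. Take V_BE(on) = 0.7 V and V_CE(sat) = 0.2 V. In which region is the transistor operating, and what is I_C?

active; I_C ≈ 0.67 mA

Assume active. Base-emitter loop: I_B = (V_BB − V_BE)/R_B = (1.7 − 0.7)/120 = 0.00833 mA.
I_C = β·I_B = 80×0.00833 = 0.667 mA.
V_CE = V_CC − I_C·R_C = 9.4 − 0.667×1.2 = 8.6 V > V_CE(sat), so the active-region assumption holds.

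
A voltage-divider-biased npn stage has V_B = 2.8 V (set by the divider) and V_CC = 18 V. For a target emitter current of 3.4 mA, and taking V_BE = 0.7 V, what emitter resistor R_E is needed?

R_E ≈ 0.62 kΩ

V_E = V_B − V_BE = 2.8 − 0.7 = 2.1 V.
R_E = V_E / I_E = 2.1 / 3.4 = 0.618 kΩ.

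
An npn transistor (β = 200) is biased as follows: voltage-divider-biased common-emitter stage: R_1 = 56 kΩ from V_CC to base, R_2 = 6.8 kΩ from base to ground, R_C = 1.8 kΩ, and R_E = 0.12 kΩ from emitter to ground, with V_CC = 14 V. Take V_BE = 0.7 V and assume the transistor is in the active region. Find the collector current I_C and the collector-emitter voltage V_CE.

I_C ≈ 5.4 mA, V_CE ≈ 3.6 V

Thevenize the base divider: V_Th = V_CC·R_2/(R_1+R_2) = 14×6.8/62.8 = 1.52 V, R_Th = R_1‖R_2 = 6.06 kΩ.
Base-emitter loop: V_Th = I_B·R_Th + V_BE + (β+1)I_B·R_E, so I_B = (1.52 − 0.7) / (6.06 + 201×0.12) = 0.027 mA.
I_C = β·I_B = 200×0.027 = 5.41 mA, and I_E = (β+1)I_B = 5.43 mA.
V_CE = V_CC − I_C·R_C − I_E·R_E = 14 − 5.41×1.8 − 5.43×0.12 = 3.62 V.
V_CE = 3.62 V > 0.2 V confirms active-region operation.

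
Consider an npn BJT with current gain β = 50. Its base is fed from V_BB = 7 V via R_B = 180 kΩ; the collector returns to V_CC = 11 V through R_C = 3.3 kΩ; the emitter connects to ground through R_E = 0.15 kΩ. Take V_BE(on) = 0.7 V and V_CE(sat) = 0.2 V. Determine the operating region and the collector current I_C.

active; I_C ≈ 1.7 mA

Assume active. Base-emitter loop: I_B = (V_BB − V_BE)/(R_B + (β+1)R_E) = (7 − 0.7)/(180 + 51×0.15) = 0.0336 mA.
I_C = β·I_B = 50×0.0336 = 1.68 mA.
V_CE = V_CC − I_C·R_C − I_E·R_E = 11 − 1.68×3.3 − 1.71×0.15 = 5.2 V > V_CE(sat), so the active-region assumption holds.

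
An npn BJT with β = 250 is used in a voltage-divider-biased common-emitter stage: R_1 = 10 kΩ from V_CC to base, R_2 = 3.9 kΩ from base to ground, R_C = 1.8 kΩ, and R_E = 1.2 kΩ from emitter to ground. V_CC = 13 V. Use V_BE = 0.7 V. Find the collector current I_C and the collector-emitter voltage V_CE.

I_C ≈ 2.4 mA, V_CE ≈ 5.7 V

Thevenize the base divider: V_Th = V_CC·R_2/(R_1+R_2) = 13×3.9/13.9 = 3.65 V, R_Th = R_1‖R_2 = 2.81 kΩ.
Base-emitter loop: V_Th = I_B·R_Th + V_BE + (β+1)I_B·R_E, so I_B = (3.65 − 0.7) / (2.81 + 251×1.2) = 0.0097 mA.
I_C = β·I_B = 250×0.0097 = 2.42 mA, and I_E = (β+1)I_B = 2.43 mA.
V_CE = V_CC − I_C·R_C − I_E·R_E = 13 − 2.42×1.8 − 2.43×1.2 = 5.72 V.
V_CE = 5.72 V > 0.2 V confirms active-region operation.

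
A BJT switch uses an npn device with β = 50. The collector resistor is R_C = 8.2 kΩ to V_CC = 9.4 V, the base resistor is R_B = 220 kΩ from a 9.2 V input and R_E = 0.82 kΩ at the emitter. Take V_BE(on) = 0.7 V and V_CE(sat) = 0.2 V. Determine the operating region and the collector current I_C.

saturation; I_C ≈ 1 mA

Assume active: I_B = (9.2 − 0.7)/(220 + 51×0.82) = 0.0325 mA, I_C = β·I_B = 1.62 mA.
Then V_CE = 9.4 − 1.62×8.2 − 1.66×0.82 = -5.27 V < 0.2 V — the active assumption fails.
Re-solve with V_CE = 0.2 V. KCL at the emitter: V_E/R_E = (V_BB−0.7−V_E)/R_B + (V_CC−0.2−V_E)/R_C, giving V_E = 0.862 V.
I_C = (V_CC − 0.2 − V_E)/R_C = (9.2 − 0.862)/8.2 = 1.02 mA.
Check: I_B = (8.5 − 0.862)/220 = 0.0347 mA, and β·I_B = 1.74 mA > I_C, confirming saturation.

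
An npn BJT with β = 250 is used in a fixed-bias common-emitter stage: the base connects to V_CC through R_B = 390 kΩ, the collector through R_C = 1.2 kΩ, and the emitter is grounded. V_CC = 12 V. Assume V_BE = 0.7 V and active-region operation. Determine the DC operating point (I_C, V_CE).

I_C ≈ 7.2 mA, V_CE ≈ 3.3 V

Base loop: V_CC = I_B·R_B + V_BE, so I_B = (12 − 0.7)/390 kΩ = 0.029 mA.
In the active region I_C = β·I_B = 250 × 0.029 = 7.24 mA.
Collector loop: V_CE = V_CC − I_C·R_C = 12 − 7.24×1.2 = 3.31 V.
Since V_CE = 3.31 V > V_CE(sat) ≈ 0.2 V, the transistor is in the active region as assumed.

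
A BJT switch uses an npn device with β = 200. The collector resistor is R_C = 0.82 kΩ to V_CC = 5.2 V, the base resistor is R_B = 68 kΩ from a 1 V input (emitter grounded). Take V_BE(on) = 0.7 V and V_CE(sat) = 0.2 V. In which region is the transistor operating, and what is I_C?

Assume active. Base-emitter loop: I_B = (V_BB − V_BE)/R_B = (1 − 0.7)/68 = 0.00441 mA.
I_C = β·I_B = 200×0.00441 = 0.882 mA.
V_CE = V_CC − I_C·R_C = 5.2 − 0.882×0.82 = 4.48 V > V_CE(sat), so the active-region assumption holds.

active; I_C ≈ 0.88 mA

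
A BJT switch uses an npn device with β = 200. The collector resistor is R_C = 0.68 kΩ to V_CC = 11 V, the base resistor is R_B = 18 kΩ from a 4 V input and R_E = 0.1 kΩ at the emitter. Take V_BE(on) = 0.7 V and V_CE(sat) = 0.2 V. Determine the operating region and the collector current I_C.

Assume active: I_B = (4 − 0.7)/(18 + 201×0.1) = 0.0866 mA, I_C = β·I_B = 17.3 mA.
Then V_CE = 11 − 17.3×0.68 − 17.4×0.1 = -2.52 V < 0.2 V — the active assumption fails.
Re-solve with V_CE = 0.2 V. KCL at the emitter: V_E/R_E = (V_BB−0.7−V_E)/R_B + (V_CC−0.2−V_E)/R_C, giving V_E = 1.39 V.
I_C = (V_CC − 0.2 − V_E)/R_C = (10.8 − 1.39)/0.68 = 13.8 mA.
Check: I_B = (3.3 − 1.39)/18 = 0.106 mA, and β·I_B = 21.2 mA > I_C, confirming saturation.

saturation; I_C ≈ 14 mA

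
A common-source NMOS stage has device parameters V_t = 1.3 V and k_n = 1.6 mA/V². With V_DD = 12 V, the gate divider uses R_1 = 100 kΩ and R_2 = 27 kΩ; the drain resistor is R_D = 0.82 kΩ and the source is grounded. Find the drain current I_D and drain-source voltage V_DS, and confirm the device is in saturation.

I_D ≈ 1.3 mA, V_DS ≈ 11 V

V_G = V_DD·R_2/(R_1+R_2) = 12×27/127 = 2.55 V. With the source grounded, V_GS = V_G = 2.55 V.
Assume saturation: I_D = (k_n/2)(V_GS − V_t)² = (1.6/2)×(2.55 − 1.3)² = 0.8×1.25² = 1.25 mA.
V_DS = V_DD − I_D·R_D = 12 − 1.25×0.82 = 11 V.
Saturation requires V_DS ≥ V_GS − V_t = 1.25 V; 11 ≥ 1.25 ✓.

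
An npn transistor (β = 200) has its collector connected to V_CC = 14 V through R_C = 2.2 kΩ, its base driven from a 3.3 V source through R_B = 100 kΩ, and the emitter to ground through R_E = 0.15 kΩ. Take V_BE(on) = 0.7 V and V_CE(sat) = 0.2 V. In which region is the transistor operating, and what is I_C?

active; I_C ≈ 4 mA

Assume active. Base-emitter loop: I_B = (V_BB − V_BE)/(R_B + (β+1)R_E) = (3.3 − 0.7)/(100 + 201×0.15) = 0.02 mA.
I_C = β·I_B = 200×0.02 = 4 mA.
V_CE = V_CC − I_C·R_C − I_E·R_E = 14 − 4×2.2 − 4.02×0.15 = 4.61 V > V_CE(sat), so the active-region assumption holds.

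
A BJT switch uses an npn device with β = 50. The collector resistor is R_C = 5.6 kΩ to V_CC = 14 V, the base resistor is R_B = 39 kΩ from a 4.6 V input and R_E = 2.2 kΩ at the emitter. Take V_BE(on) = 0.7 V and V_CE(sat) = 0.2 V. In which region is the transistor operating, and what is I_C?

Assume active. Base-emitter loop: I_B = (V_BB − V_BE)/(R_B + (β+1)R_E) = (4.6 − 0.7)/(39 + 51×2.2) = 0.0258 mA.
I_C = β·I_B = 50×0.0258 = 1.29 mA.
V_CE = V_CC − I_C·R_C − I_E·R_E = 14 − 1.29×5.6 − 1.32×2.2 = 3.88 V > V_CE(sat), so the active-region assumption holds.

active; I_C ≈ 1.3 mA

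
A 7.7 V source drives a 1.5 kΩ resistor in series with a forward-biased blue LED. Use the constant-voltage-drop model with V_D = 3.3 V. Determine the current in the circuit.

KVL around the loop: 7.7 = V_D + I·R = 3.3 + I × 1.5 kΩ.
So I = (7.7 − 3.3) / 1.5 kΩ = 4.4 / 1.5 = 2.93 mA.

I ≈ 2.9 mA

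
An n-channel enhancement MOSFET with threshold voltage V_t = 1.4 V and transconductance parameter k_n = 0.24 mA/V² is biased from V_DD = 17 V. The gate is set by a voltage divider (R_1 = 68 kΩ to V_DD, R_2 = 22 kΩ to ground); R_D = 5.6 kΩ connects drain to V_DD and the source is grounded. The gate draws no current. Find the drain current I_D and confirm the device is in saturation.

V_G = V_DD·R_2/(R_1+R_2) = 17×22/90 = 4.16 V. With the source grounded, V_GS = V_G = 4.16 V.
Assume saturation: I_D = (k_n/2)(V_GS − V_t)² = (0.24/2)×(4.16 − 1.4)² = 0.12×2.76² = 0.911 mA.
V_DS = V_DD − I_D·R_D = 17 − 0.911×5.6 = 11.9 V.
Saturation requires V_DS ≥ V_GS − V_t = 2.76 V; 11.9 ≥ 2.76 ✓.

I_D ≈ 0.91 mA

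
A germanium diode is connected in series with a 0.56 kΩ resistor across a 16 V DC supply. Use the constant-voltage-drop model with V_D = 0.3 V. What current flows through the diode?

I ≈ 28 mA

KVL around the loop: 16 = V_D + I·R = 0.3 + I × 0.56 kΩ.
So I = (16 − 0.3) / 0.56 kΩ = 15.7 / 0.56 = 28 mA.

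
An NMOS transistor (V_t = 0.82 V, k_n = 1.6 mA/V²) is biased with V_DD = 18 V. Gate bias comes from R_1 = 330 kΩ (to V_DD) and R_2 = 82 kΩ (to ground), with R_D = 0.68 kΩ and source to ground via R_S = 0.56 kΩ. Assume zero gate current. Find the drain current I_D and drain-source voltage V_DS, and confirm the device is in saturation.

I_D ≈ 2.1 mA, V_DS ≈ 15 V

V_G = V_DD·R_2/(R_1+R_2) = 18×82/412 = 3.58 V.
Assume saturation: I_D = (k_n/2)(V_GS − V_t)² with V_GS = V_G − I_D·R_S = 3.58 − 0.56·I_D.
Substituting gives 0.251·I_D² − 3.48·I_D + 6.11 = 0, with roots I_D = 2.06 or 11.8 mA.
The root I_D = 11.8 mA gives V_GS = -3.02 V ≤ V_t, so take I_D = 2.06 mA.
Then V_GS = 2.43 V and V_DS = V_DD − I_D(R_D+R_S) = 18 − 2.06×1.24 = 15.4 V.
Saturation requires V_DS ≥ V_GS − V_t = 1.61 V; 15.4 ≥ 1.61 ✓.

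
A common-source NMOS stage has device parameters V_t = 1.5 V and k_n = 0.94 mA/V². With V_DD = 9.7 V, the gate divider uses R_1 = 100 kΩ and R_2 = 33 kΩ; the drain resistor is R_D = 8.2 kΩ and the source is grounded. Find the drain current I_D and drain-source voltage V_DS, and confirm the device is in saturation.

V_G = V_DD·R_2/(R_1+R_2) = 9.7×33/133 = 2.41 V. With the source grounded, V_GS = V_G = 2.41 V.
Assume saturation: I_D = (k_n/2)(V_GS − V_t)² = (0.94/2)×(2.41 − 1.5)² = 0.47×0.907² = 0.386 mA.
V_DS = V_DD − I_D·R_D = 9.7 − 0.386×8.2 = 6.53 V.
Saturation requires V_DS ≥ V_GS − V_t = 0.907 V; 6.53 ≥ 0.907 ✓.

I_D ≈ 0.39 mA, V_DS ≈ 6.5 V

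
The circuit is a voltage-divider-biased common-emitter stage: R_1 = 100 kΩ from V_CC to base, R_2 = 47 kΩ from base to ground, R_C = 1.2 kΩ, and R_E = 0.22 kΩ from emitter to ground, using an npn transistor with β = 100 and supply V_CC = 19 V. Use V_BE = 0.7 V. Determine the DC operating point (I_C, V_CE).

I_C ≈ 9.9 mA, V_CE ≈ 4.9 V

Thevenize the base divider: V_Th = V_CC·R_2/(R_1+R_2) = 19×47/147 = 6.07 V, R_Th = R_1‖R_2 = 32 kΩ.
Base-emitter loop: V_Th = I_B·R_Th + V_BE + (β+1)I_B·R_E, so I_B = (6.07 − 0.7) / (32 + 101×0.22) = 0.0992 mA.
I_C = β·I_B = 100×0.0992 = 9.92 mA, and I_E = (β+1)I_B = 10 mA.
V_CE = V_CC − I_C·R_C − I_E·R_E = 19 − 9.92×1.2 − 10×0.22 = 4.89 V.
V_CE = 4.89 V > 0.2 V confirms active-region operation.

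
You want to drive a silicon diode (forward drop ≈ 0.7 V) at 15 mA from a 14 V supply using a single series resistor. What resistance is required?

R ≈ 0.89 kΩ

The resistor drops V_S − V_D = 14 − 0.7 = 13.3 V at 15 mA.
R = 13.3 V / 15 mA = 0.887 kΩ.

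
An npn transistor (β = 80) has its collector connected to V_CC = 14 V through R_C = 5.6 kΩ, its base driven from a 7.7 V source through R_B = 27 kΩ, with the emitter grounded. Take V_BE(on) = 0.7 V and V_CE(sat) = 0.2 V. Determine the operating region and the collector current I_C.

saturation; I_C ≈ 2.5 mA

Assume active: I_B = (7.7 − 0.7)/27 = 0.259 mA, giving I_C = β·I_B = 20.7 mA.
But then V_CE = 14 − 20.7×5.6 = -102 V < V_CE(sat) = 0.2 V — impossible in the active region.
So the transistor is saturated. With V_CE = 0.2 V, I_C = (V_CC − 0.2)/R_C = 13.8/5.6 = 2.46 mA.
Check: β·I_B = 20.7 mA > I_C = 2.46 mA, confirming saturation.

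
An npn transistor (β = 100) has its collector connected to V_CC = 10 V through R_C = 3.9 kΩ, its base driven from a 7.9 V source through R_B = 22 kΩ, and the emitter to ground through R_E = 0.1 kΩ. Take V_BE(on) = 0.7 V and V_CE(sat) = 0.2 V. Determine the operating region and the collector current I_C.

Assume active: I_B = (7.9 − 0.7)/(22 + 101×0.1) = 0.224 mA, I_C = β·I_B = 22.4 mA.
Then V_CE = 10 − 22.4×3.9 − 22.7×0.1 = -79.7 V < 0.2 V — the active assumption fails.
Re-solve with V_CE = 0.2 V. KCL at the emitter: V_E/R_E = (V_BB−0.7−V_E)/R_B + (V_CC−0.2−V_E)/R_C, giving V_E = 0.276 V.
I_C = (V_CC − 0.2 − V_E)/R_C = (9.8 − 0.276)/3.9 = 2.44 mA.
Check: I_B = (7.2 − 0.276)/22 = 0.315 mA, and β·I_B = 31.5 mA > I_C, confirming saturation.

saturation; I_C ≈ 2.4 mA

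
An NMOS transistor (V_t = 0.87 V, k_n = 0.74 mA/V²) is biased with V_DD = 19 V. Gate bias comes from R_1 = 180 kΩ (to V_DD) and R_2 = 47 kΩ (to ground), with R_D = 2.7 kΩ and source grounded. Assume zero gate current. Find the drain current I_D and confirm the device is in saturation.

V_G = V_DD·R_2/(R_1+R_2) = 19×47/227 = 3.93 V. With the source grounded, V_GS = V_G = 3.93 V.
Assume saturation: I_D = (k_n/2)(V_GS − V_t)² = (0.74/2)×(3.93 − 0.87)² = 0.37×3.06² = 3.47 mA.
V_DS = V_DD − I_D·R_D = 19 − 3.47×2.7 = 9.62 V.
Saturation requires V_DS ≥ V_GS − V_t = 3.06 V; 9.62 ≥ 3.06 ✓.

I_D ≈ 3.5 mA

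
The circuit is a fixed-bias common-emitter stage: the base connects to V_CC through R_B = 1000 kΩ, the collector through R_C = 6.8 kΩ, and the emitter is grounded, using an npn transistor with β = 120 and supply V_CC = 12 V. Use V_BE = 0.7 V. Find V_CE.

Base loop: V_CC = I_B·R_B + V_BE, so I_B = (12 − 0.7)/1000 kΩ = 0.0113 mA.
In the active region I_C = β·I_B = 120 × 0.0113 = 1.36 mA.
Collector loop: V_CE = V_CC − I_C·R_C = 12 − 1.36×6.8 = 2.78 V.
Since V_CE = 2.78 V > V_CE(sat) ≈ 0.2 V, the transistor is in the active region as assumed.

V_CE ≈ 2.8 V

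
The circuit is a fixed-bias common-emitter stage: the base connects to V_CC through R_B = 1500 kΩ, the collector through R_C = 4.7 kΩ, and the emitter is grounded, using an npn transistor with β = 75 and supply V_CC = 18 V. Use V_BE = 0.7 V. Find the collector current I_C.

Base loop: V_CC = I_B·R_B + V_BE, so I_B = (18 − 0.7)/1500 kΩ = 0.0115 mA.
In the active region I_C = β·I_B = 75 × 0.0115 = 0.865 mA.
Collector loop: V_CE = V_CC − I_C·R_C = 18 − 0.865×4.7 = 13.9 V.
Since V_CE = 13.9 V > V_CE(sat) ≈ 0.2 V, the transistor is in the active region as assumed.

I_C ≈ 0.87 mA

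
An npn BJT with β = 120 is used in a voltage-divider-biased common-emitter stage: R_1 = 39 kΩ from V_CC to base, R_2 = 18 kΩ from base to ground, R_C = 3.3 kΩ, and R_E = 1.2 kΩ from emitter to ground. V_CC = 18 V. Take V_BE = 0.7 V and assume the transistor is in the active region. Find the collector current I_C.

I_C ≈ 3.8 mA

Thevenize the base divider: V_Th = V_CC·R_2/(R_1+R_2) = 18×18/57 = 5.68 V, R_Th = R_1‖R_2 = 12.3 kΩ.
Base-emitter loop: V_Th = I_B·R_Th + V_BE + (β+1)I_B·R_E, so I_B = (5.68 − 0.7) / (12.3 + 121×1.2) = 0.0316 mA.
I_C = β·I_B = 120×0.0316 = 3.8 mA, and I_E = (β+1)I_B = 3.83 mA.
V_CE = V_CC − I_C·R_C − I_E·R_E = 18 − 3.8×3.3 − 3.83×1.2 = 0.875 V.
V_CE = 0.875 V > 0.2 V confirms active-region operation.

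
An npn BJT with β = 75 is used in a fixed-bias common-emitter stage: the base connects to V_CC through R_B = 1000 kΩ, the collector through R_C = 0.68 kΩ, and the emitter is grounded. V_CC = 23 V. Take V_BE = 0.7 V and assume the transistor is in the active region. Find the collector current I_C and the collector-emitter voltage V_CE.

Base loop: V_CC = I_B·R_B + V_BE, so I_B = (23 − 0.7)/1000 kΩ = 0.0223 mA.
In the active region I_C = β·I_B = 75 × 0.0223 = 1.67 mA.
Collector loop: V_CE = V_CC − I_C·R_C = 23 − 1.67×0.68 = 21.9 V.
Since V_CE = 21.9 V > V_CE(sat) ≈ 0.2 V, the transistor is in the active region as assumed.

I_C ≈ 1.7 mA, V_CE ≈ 22 V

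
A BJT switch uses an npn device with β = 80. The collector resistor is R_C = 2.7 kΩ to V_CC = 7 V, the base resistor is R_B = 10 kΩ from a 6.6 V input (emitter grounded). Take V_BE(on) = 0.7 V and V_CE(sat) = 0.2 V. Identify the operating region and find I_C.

saturation; I_C ≈ 2.5 mA

Assume active: I_B = (6.6 − 0.7)/10 = 0.59 mA, giving I_C = β·I_B = 47.2 mA.
But then V_CE = 7 − 47.2×2.7 = -120 V < V_CE(sat) = 0.2 V — impossible in the active region.
So the transistor is saturated. With V_CE = 0.2 V, I_C = (V_CC − 0.2)/R_C = 6.8/2.7 = 2.52 mA.
Check: β·I_B = 47.2 mA > I_C = 2.52 mA, confirming saturation.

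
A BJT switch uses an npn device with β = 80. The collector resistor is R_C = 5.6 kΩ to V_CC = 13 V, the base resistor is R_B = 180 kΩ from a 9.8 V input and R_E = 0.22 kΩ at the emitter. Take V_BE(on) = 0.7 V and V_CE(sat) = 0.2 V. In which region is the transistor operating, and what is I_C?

Assume active: I_B = (9.8 − 0.7)/(180 + 81×0.22) = 0.046 mA, I_C = β·I_B = 3.68 mA.
Then V_CE = 13 − 3.68×5.6 − 3.73×0.22 = -8.43 V < 0.2 V — the active assumption fails.
Re-solve with V_CE = 0.2 V. KCL at the emitter: V_E/R_E = (V_BB−0.7−V_E)/R_B + (V_CC−0.2−V_E)/R_C, giving V_E = 0.494 V.
I_C = (V_CC − 0.2 − V_E)/R_C = (12.8 − 0.494)/5.6 = 2.2 mA.
Check: I_B = (9.1 − 0.494)/180 = 0.0478 mA, and β·I_B = 3.82 mA > I_C, confirming saturation.

saturation; I_C ≈ 2.2 mA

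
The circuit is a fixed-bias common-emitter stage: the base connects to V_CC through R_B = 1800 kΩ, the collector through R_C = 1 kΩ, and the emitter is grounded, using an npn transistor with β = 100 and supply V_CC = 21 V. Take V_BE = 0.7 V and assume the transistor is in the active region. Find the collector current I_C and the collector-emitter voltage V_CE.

Base loop: V_CC = I_B·R_B + V_BE, so I_B = (21 − 0.7)/1800 kΩ = 0.0113 mA.
In the active region I_C = β·I_B = 100 × 0.0113 = 1.13 mA.
Collector loop: V_CE = V_CC − I_C·R_C = 21 − 1.13×1 = 19.9 V.
Since V_CE = 19.9 V > V_CE(sat) ≈ 0.2 V, the transistor is in the active region as assumed.

I_C ≈ 1.1 mA, V_CE ≈ 20 V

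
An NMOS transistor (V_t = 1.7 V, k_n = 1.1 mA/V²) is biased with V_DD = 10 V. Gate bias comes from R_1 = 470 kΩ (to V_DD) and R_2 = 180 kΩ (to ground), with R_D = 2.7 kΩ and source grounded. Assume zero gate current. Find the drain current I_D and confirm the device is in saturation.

V_G = V_DD·R_2/(R_1+R_2) = 10×180/650 = 2.77 V. With the source grounded, V_GS = V_G = 2.77 V.
Assume saturation: I_D = (k_n/2)(V_GS − V_t)² = (1.1/2)×(2.77 − 1.7)² = 0.55×1.07² = 0.629 mA.
V_DS = V_DD − I_D·R_D = 10 − 0.629×2.7 = 8.3 V.
Saturation requires V_DS ≥ V_GS − V_t = 1.07 V; 8.3 ≥ 1.07 ✓.

I_D ≈ 0.63 mA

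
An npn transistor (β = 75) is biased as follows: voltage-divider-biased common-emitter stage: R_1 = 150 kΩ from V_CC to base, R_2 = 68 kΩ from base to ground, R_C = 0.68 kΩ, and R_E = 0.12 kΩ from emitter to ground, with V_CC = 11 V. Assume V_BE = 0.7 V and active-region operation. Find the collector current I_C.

Thevenize the base divider: V_Th = V_CC·R_2/(R_1+R_2) = 11×68/218 = 3.43 V, R_Th = R_1‖R_2 = 46.8 kΩ.
Base-emitter loop: V_Th = I_B·R_Th + V_BE + (β+1)I_B·R_E, so I_B = (3.43 − 0.7) / (46.8 + 76×0.12) = 0.0489 mA.
I_C = β·I_B = 75×0.0489 = 3.66 mA, and I_E = (β+1)I_B = 3.71 mA.
V_CE = V_CC − I_C·R_C − I_E·R_E = 11 − 3.66×0.68 − 3.71×0.12 = 8.06 V.
V_CE = 8.06 V > 0.2 V confirms active-region operation.

I_C ≈ 3.7 mA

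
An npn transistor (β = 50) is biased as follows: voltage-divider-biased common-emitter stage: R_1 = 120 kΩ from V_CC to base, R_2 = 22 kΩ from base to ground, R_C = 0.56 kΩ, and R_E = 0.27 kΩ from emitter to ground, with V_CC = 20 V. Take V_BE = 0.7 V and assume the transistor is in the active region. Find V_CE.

Thevenize the base divider: V_Th = V_CC·R_2/(R_1+R_2) = 20×22/142 = 3.1 V, R_Th = R_1‖R_2 = 18.6 kΩ.
Base-emitter loop: V_Th = I_B·R_Th + V_BE + (β+1)I_B·R_E, so I_B = (3.1 − 0.7) / (18.6 + 51×0.27) = 0.0741 mA.
I_C = β·I_B = 50×0.0741 = 3.71 mA, and I_E = (β+1)I_B = 3.78 mA.
V_CE = V_CC − I_C·R_C − I_E·R_E = 20 − 3.71×0.56 − 3.78×0.27 = 16.9 V.
V_CE = 16.9 V > 0.2 V confirms active-region operation.

V_CE ≈ 17 V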